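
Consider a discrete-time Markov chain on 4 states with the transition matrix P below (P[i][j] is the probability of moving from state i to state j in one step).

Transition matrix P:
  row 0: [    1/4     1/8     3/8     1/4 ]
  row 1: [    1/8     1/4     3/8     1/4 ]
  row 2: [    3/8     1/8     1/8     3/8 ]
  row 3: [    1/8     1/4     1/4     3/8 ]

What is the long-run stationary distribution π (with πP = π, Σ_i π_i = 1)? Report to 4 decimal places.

Balance equations π_j = Σ_i π_i·P[i][j]:
  π_0 = 1/4·π_0 + 1/8·π_1 + 3/8·π_2 + 1/8·π_3
  π_1 = 1/8·π_0 + 1/4·π_1 + 1/8·π_2 + 1/4·π_3
  π_2 = 3/8·π_0 + 3/8·π_1 + 1/8·π_2 + 1/4·π_3
  normalize: π_0 + π_1 + π_2 + π_3 = 1
Solving the linear system gives exactly π = [109/497, 94/497, 19/71, 23/71].

π = [0.2193, 0.1891, 0.2676, 0.3239]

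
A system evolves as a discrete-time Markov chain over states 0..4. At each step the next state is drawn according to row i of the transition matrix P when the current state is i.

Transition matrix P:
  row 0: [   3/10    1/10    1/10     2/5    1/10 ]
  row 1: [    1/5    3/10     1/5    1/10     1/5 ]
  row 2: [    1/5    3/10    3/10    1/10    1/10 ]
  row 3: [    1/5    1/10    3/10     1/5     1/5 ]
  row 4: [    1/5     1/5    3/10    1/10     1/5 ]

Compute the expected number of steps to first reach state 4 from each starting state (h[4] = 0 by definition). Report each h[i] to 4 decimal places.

h = [7.0712, 6.4116, 7.1240, 6.4908, 0.0000]

First-step conditioning: h[4] = 0; for i ≠ 4, h[i] = 1 + Σ_k P[i][k]·h[k].
  h[0] = 1 + 3/10·h[0] + 1/10·h[1] + 1/10·h[2] + 2/5·h[3]
  h[1] = 1 + 1/5·h[0] + 3/10·h[1] + 1/5·h[2] + 1/10·h[3]
  h[2] = 1 + 1/5·h[0] + 3/10·h[1] + 3/10·h[2] + 1/10·h[3]
  h[3] = 1 + 1/5·h[0] + 1/10·h[1] + 3/10·h[2] + 1/5·h[3]
Solving the 4×4 linear system over states ≠ 4 gives exactly h = [2680/379, 2430/379, 2700/379, 2460/379, 0] (h[4] = 0 is the target).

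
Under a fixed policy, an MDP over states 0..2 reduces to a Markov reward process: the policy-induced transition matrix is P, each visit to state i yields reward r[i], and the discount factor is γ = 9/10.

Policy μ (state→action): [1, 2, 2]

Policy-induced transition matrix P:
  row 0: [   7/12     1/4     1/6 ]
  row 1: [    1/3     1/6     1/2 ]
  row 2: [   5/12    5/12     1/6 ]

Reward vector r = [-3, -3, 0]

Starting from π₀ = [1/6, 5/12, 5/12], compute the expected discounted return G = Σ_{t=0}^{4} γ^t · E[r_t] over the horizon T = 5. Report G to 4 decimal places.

t=0: π = [0.1667, 0.4167, 0.4167], E[r] = -1.7500, γ^t·E[r] = -1.750000, running G = -1.750000
t=1: π = [0.4097, 0.2847, 0.3056], E[r] = -2.0833, γ^t·E[r] = -1.875000, running G = -3.625000
t=2: π = [0.4612, 0.2772, 0.2616], E[r] = -2.2153, γ^t·E[r] = -1.794375, running G = -5.419375
t=3: π = [0.4704, 0.2705, 0.2591], E[r] = -2.2228, γ^t·E[r] = -1.620422, running G = -7.039797
t=4: π = [0.4725, 0.2706, 0.2568], E[r] = -2.2295, γ^t·E[r] = -1.462778, running G = -8.502575

G = -8.5026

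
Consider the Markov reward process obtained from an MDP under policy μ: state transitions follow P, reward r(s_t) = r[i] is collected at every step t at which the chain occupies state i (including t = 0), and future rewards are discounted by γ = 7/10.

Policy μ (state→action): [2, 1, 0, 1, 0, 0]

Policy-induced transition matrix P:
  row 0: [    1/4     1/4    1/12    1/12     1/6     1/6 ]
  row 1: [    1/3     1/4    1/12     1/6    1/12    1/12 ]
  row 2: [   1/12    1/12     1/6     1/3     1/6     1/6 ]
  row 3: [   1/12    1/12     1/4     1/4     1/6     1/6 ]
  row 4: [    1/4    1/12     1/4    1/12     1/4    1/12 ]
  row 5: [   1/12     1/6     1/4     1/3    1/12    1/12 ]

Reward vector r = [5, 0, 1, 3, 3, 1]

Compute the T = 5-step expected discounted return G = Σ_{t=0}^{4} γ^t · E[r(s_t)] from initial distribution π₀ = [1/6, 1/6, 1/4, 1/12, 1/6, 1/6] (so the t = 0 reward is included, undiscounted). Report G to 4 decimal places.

t=0: π = [0.1667, 0.1667, 0.2500, 0.0833, 0.1667, 0.1667], E[r] = 2.0000, γ^t·E[r] = 2.000000, running G = 2.000000
t=1: π = [0.1806, 0.1528, 0.1736, 0.2153, 0.1528, 0.1250], E[r] = 2.3056, γ^t·E[r] = 1.613889, running G = 3.613889
t=2: π = [0.1771, 0.1493, 0.1800, 0.2066, 0.1563, 0.1308], E[r] = 2.2847, γ^t·E[r] = 1.119514, running G = 4.733403
t=3: π = [0.1762, 0.1486, 0.1806, 0.2079, 0.1563, 0.1303], E[r] = 2.2847, γ^t·E[r] = 0.783660, running G = 5.517063
t=4: π = [0.1759, 0.1483, 0.1808, 0.2081, 0.1565, 0.1304], E[r] = 2.2844, γ^t·E[r] = 0.548492, running G = 6.065555

G = 6.0656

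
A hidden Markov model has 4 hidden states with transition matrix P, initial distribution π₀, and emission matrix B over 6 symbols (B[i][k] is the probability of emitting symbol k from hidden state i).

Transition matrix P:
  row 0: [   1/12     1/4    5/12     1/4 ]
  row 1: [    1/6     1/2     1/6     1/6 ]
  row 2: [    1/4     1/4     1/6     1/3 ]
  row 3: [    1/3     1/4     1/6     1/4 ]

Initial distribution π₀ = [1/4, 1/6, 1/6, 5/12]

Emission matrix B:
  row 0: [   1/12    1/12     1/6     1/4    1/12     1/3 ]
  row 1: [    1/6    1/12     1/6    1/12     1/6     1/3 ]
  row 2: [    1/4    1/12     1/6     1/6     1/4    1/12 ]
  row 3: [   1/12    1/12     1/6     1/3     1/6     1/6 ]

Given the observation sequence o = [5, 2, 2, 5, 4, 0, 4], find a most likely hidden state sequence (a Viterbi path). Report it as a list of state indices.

t=0: δ = [8.333e-02, 5.556e-02, 1.389e-02, 6.944e-02]  (obs o_0=5)
t=1: δ = [3.858e-03, 4.630e-03, 5.787e-03, 3.472e-03]  ψ = [3, 1, 0, 0]  (obs o_1=2)
t=2: δ = [2.411e-04, 3.858e-04, 2.679e-04, 3.215e-04]  ψ = [2, 1, 0, 2]  (obs o_2=2)
t=3: δ = [3.572e-05, 6.430e-05, 8.372e-06, 1.488e-05]  ψ = [3, 1, 0, 2]  (obs o_3=5)
t=4: δ = [8.931e-07, 5.358e-06, 3.721e-06, 1.786e-06]  ψ = [1, 1, 0, 1]  (obs o_4=4)
t=5: δ = [7.752e-08, 4.465e-07, 2.233e-07, 1.034e-07]  ψ = [2, 1, 1, 2]  (obs o_5=0)
t=6: δ = [6.202e-09, 3.721e-08, 1.861e-08, 1.240e-08]  ψ = [1, 1, 1, 1]  (obs o_6=4)
backtrack: best end state = 1; path = [1, 1, 1, 1, 1, 1, 1]

path = [1, 1, 1, 1, 1, 1, 1]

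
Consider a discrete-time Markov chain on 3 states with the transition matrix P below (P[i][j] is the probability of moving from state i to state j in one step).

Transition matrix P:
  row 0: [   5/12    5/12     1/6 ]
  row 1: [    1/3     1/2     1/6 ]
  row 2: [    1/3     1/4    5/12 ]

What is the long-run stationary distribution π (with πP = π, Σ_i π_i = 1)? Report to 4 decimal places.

π = [0.3636, 0.4141, 0.2222]

Balance equations π_j = Σ_i π_i·P[i][j]:
  π_0 = 5/12·π_0 + 1/3·π_1 + 1/3·π_2
  π_1 = 5/12·π_0 + 1/2·π_1 + 1/4·π_2
  normalize: π_0 + π_1 + π_2 = 1
Solving the linear system gives exactly π = [4/11, 41/99, 2/9].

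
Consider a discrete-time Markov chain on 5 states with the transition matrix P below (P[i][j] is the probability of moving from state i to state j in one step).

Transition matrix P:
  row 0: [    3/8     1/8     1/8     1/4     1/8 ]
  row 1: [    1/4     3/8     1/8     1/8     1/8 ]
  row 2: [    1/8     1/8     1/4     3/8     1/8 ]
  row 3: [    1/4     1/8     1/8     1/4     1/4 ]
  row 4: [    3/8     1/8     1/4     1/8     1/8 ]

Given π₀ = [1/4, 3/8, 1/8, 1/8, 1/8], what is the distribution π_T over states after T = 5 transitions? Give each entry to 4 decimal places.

π = [0.2841, 0.1669, 0.1648, 0.2304, 0.1538]

t=0: π = [0.2500, 0.3750, 0.1250, 0.1250, 0.1250]
t=1: π = [0.2813, 0.2188, 0.1563, 0.2031, 0.1406]
t=2: π = [0.2832, 0.1797, 0.1621, 0.2246, 0.1504]
t=3: π = [0.2839, 0.1699, 0.1641, 0.2290, 0.1531]
t=4: π = [0.2841, 0.1675, 0.1646, 0.2301, 0.1536]
t=5: π = [0.2841, 0.1669, 0.1648, 0.2304, 0.1538]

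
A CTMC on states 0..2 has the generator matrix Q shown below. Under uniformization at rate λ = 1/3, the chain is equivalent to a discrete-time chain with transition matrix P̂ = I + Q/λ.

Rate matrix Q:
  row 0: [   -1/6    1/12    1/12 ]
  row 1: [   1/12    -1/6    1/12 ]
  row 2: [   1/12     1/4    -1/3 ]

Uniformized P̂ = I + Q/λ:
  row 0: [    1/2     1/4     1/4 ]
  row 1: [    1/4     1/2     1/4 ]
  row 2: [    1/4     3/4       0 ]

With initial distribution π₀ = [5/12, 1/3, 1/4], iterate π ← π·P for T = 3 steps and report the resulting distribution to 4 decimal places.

π = [0.3346, 0.4661, 0.1992]

t=0: π = [0.4167, 0.3333, 0.2500]
t=1: π = [0.3542, 0.4583, 0.1875]
t=2: π = [0.3385, 0.4583, 0.2031]
t=3: π = [0.3346, 0.4661, 0.1992]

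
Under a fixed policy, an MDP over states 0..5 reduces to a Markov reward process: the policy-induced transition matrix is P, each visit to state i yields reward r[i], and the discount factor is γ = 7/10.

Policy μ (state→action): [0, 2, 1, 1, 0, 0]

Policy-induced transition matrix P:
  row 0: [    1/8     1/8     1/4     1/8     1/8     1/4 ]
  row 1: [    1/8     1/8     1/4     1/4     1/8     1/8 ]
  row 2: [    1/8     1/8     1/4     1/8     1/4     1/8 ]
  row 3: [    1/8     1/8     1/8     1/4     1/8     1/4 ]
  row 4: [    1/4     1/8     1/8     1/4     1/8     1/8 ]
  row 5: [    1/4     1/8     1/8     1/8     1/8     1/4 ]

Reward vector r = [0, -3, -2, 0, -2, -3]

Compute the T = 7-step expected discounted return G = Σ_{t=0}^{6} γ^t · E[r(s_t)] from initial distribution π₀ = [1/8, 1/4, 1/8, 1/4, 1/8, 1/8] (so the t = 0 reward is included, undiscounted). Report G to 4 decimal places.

t=0: π = [0.1250, 0.2500, 0.1250, 0.2500, 0.1250, 0.1250], E[r] = -1.6250, γ^t·E[r] = -1.625000, running G = -1.625000
t=1: π = [0.1563, 0.1250, 0.1875, 0.2031, 0.1406, 0.1875], E[r] = -1.5938, γ^t·E[r] = -1.115625, running G = -2.740625
t=2: π = [0.1660, 0.1250, 0.1836, 0.1836, 0.1484, 0.1934], E[r] = -1.6191, γ^t·E[r] = -0.793379, running G = -3.534004
t=3: π = [0.1677, 0.1250, 0.1843, 0.1821, 0.1479, 0.1929], E[r] = -1.6182, γ^t·E[r] = -0.555030, running G = -4.089034
t=4: π = [0.1676, 0.1250, 0.1846, 0.1819, 0.1480, 0.1928], E[r] = -1.6189, γ^t·E[r] = -0.388690, running G = -4.477724
t=5: π = [0.1676, 0.1250, 0.1847, 0.1819, 0.1481, 0.1928], E[r] = -1.6188, γ^t·E[r] = -0.272078, running G = -4.749802
t=6: π = [0.1676, 0.1250, 0.1847, 0.1819, 0.1481, 0.1928], E[r] = -1.6188, γ^t·E[r] = -0.190454, running G = -4.940256

G = -4.9403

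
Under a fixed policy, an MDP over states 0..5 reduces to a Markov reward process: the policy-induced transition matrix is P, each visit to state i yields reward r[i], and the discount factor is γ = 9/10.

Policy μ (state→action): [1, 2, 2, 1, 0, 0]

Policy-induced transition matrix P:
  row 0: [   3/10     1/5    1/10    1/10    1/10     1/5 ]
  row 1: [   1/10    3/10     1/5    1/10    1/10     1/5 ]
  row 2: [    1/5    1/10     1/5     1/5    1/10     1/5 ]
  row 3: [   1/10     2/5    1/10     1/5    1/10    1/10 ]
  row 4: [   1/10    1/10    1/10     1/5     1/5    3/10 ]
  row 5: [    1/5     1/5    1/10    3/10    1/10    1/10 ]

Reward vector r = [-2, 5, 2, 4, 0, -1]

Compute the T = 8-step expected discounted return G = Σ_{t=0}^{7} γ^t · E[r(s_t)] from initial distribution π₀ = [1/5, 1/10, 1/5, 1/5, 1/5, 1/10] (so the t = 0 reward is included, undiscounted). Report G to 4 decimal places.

t=0: π = [0.2000, 0.1000, 0.2000, 0.2000, 0.2000, 0.1000], E[r] = 1.2000, γ^t·E[r] = 1.200000, running G = 1.200000
t=1: π = [0.1700, 0.2100, 0.1300, 0.1800, 0.1200, 0.1900], E[r] = 1.5000, γ^t·E[r] = 1.350000, running G = 2.550000
t=2: π = [0.1660, 0.2320, 0.1340, 0.1810, 0.1120, 0.1750], E[r] = 1.6450, γ^t·E[r] = 1.332450, running G = 3.882450
t=3: π = [0.1641, 0.2348, 0.1366, 0.1777, 0.1112, 0.1756], E[r] = 1.6542, γ^t·E[r] = 1.205912, running G = 5.088362
t=4: π = [0.1640, 0.2342, 0.1371, 0.1777, 0.1111, 0.1758], E[r] = 1.6523, γ^t·E[r] = 1.084067, running G = 6.172429
t=5: π = [0.1641, 0.2341, 0.1371, 0.1778, 0.1111, 0.1758], E[r] = 1.6520, γ^t·E[r] = 0.975473, running G = 7.147902
t=6: π = [0.1641, 0.2341, 0.1371, 0.1778, 0.1111, 0.1758], E[r] = 1.6520, γ^t·E[r] = 0.877929, running G = 8.025831
t=7: π = [0.1641, 0.2341, 0.1371, 0.1778, 0.1111, 0.1758], E[r] = 1.6520, γ^t·E[r] = 0.790137, running G = 8.815968

G = 8.8160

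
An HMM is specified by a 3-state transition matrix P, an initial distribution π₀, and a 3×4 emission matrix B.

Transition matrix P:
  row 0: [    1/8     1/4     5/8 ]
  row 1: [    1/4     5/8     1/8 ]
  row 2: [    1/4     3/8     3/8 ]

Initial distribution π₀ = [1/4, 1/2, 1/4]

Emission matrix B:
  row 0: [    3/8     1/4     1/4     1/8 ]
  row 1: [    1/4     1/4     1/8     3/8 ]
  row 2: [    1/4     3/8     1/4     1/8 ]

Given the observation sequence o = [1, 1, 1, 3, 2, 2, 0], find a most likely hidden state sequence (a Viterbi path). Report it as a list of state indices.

path = [1, 1, 1, 1, 1, 1, 1]

t=0: δ = [6.250e-02, 1.250e-01, 9.375e-02]  (obs o_0=1)
t=1: δ = [7.812e-03, 1.953e-02, 1.465e-02]  ψ = [1, 1, 0]  (obs o_1=1)
t=2: δ = [1.221e-03, 3.052e-03, 2.060e-03]  ψ = [1, 1, 2]  (obs o_2=1)
t=3: δ = [9.537e-05, 7.153e-04, 9.656e-05]  ψ = [1, 1, 2]  (obs o_3=3)
t=4: δ = [4.470e-05, 5.588e-05, 2.235e-05]  ψ = [1, 1, 1]  (obs o_4=2)
t=5: δ = [3.492e-06, 4.366e-06, 6.985e-06]  ψ = [1, 1, 0]  (obs o_5=2)
t=6: δ = [6.548e-07, 6.821e-07, 6.548e-07]  ψ = [2, 1, 2]  (obs o_6=0)
backtrack: best end state = 1; path = [1, 1, 1, 1, 1, 1, 1]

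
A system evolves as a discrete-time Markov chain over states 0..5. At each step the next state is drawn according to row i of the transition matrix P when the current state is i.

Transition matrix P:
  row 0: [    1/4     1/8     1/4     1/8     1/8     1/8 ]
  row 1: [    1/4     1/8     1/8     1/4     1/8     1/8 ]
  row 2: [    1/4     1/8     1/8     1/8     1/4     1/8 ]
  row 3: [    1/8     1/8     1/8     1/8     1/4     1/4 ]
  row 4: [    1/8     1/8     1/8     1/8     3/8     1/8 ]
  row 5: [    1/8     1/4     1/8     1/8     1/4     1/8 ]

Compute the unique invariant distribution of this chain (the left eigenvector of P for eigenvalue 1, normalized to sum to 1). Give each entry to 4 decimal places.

Balance equations π_j = Σ_i π_i·P[i][j]:
  π_0 = 1/4·π_0 + 1/4·π_1 + 1/4·π_2 + 1/8·π_3 + 1/8·π_4 + 1/8·π_5
  π_1 = 1/8·π_0 + 1/8·π_1 + 1/8·π_2 + 1/8·π_3 + 1/8·π_4 + 1/4·π_5
  π_2 = 1/4·π_0 + 1/8·π_1 + 1/8·π_2 + 1/8·π_3 + 1/8·π_4 + 1/8·π_5
  π_3 = 1/8·π_0 + 1/4·π_1 + 1/8·π_2 + 1/8·π_3 + 1/8·π_4 + 1/8·π_5
  π_4 = 1/8·π_0 + 1/8·π_1 + 1/4·π_2 + 1/4·π_3 + 3/8·π_4 + 1/4·π_5
  normalize: π_0 + π_1 + π_2 + π_3 + π_4 + π_5 = 1
Solving the linear system gives exactly π = [71/385, 1/7, 57/385, 1/7, 92/385, 1/7].

π = [0.1844, 0.1429, 0.1481, 0.1429, 0.2390, 0.1429]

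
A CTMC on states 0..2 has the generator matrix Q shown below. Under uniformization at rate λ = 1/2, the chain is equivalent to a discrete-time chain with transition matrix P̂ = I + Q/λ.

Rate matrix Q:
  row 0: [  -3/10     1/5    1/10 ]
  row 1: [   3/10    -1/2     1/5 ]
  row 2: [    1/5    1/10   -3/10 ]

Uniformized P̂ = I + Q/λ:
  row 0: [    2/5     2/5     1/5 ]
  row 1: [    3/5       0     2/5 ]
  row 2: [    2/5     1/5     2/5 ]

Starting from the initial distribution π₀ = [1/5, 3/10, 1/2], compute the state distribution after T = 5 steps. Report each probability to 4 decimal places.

π = [0.4486, 0.2408, 0.3106]

t=0: π = [0.2000, 0.3000, 0.5000]
t=1: π = [0.4600, 0.1800, 0.3600]
t=2: π = [0.4360, 0.2560, 0.3080]
t=3: π = [0.4512, 0.2360, 0.3128]
t=4: π = [0.4472, 0.2430, 0.3098]
t=5: π = [0.4486, 0.2408, 0.3106]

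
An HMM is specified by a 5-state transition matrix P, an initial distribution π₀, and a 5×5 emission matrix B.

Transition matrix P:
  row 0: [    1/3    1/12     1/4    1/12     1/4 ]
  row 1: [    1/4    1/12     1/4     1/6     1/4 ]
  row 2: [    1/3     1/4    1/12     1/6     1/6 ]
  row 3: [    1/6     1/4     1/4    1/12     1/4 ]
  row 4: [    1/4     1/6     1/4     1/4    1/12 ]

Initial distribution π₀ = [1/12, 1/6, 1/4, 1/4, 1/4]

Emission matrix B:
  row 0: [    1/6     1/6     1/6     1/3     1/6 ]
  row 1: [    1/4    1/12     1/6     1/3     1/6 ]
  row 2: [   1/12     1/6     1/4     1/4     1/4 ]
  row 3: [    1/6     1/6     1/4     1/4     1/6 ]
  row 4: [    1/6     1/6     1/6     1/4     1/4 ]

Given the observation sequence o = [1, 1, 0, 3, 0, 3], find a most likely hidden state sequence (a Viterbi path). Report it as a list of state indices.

path = [2, 0, 0, 0, 0, 0]

t=0: δ = [1.389e-02, 1.389e-02, 4.167e-02, 4.167e-02, 4.167e-02]  (obs o_0=1)
t=1: δ = [2.315e-03, 8.681e-04, 1.736e-03, 1.736e-03, 1.736e-03]  ψ = [2, 2, 3, 4, 3]  (obs o_1=1)
t=2: δ = [1.286e-04, 1.085e-04, 4.823e-05, 7.234e-05, 9.645e-05]  ψ = [0, 2, 0, 4, 0]  (obs o_2=0)
t=3: δ = [1.429e-05, 6.028e-06, 8.038e-06, 6.028e-06, 8.038e-06]  ψ = [0, 3, 0, 4, 0]  (obs o_3=3)
t=4: δ = [7.938e-07, 5.023e-07, 2.977e-07, 3.349e-07, 5.954e-07]  ψ = [0, 2, 0, 4, 0]  (obs o_4=0)
t=5: δ = [8.820e-08, 3.308e-08, 4.961e-08, 3.721e-08, 4.961e-08]  ψ = [0, 4, 0, 4, 0]  (obs o_5=3)
backtrack: best end state = 0; path = [2, 0, 0, 0, 0, 0]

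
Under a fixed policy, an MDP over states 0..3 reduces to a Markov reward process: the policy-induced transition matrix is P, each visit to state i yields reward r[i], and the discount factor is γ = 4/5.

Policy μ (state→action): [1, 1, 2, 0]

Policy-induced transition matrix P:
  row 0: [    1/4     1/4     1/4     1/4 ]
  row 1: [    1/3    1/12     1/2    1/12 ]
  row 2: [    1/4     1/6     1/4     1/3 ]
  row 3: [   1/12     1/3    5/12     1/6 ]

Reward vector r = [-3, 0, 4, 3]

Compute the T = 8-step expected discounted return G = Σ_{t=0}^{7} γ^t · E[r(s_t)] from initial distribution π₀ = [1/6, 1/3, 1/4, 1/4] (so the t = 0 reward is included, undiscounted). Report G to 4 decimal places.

t=0: π = [0.1667, 0.3333, 0.2500, 0.2500], E[r] = 1.2500, γ^t·E[r] = 1.250000, running G = 1.250000
t=1: π = [0.2361, 0.1944, 0.3750, 0.1944], E[r] = 1.3750, γ^t·E[r] = 1.100000, running G = 2.350000
t=2: π = [0.2338, 0.2025, 0.3310, 0.2326], E[r] = 1.3206, γ^t·E[r] = 0.845185, running G = 3.195185
t=3: π = [0.2281, 0.2080, 0.3394, 0.2244], E[r] = 1.3466, γ^t·E[r] = 0.689481, running G = 3.884667
t=4: π = [0.2299, 0.2057, 0.3394, 0.2249], E[r] = 1.3426, γ^t·E[r] = 0.549929, running G = 4.434596
t=5: π = [0.2297, 0.2062, 0.3389, 0.2253], E[r] = 1.3425, γ^t·E[r] = 0.439896, running G = 4.874492
t=6: π = [0.2296, 0.2062, 0.3391, 0.2251], E[r] = 1.3428, γ^t·E[r] = 0.351995, running G = 5.226486
t=7: π = [0.2297, 0.2061, 0.3391, 0.2251], E[r] = 1.3427, γ^t·E[r] = 0.281577, running G = 5.508063

G = 5.5081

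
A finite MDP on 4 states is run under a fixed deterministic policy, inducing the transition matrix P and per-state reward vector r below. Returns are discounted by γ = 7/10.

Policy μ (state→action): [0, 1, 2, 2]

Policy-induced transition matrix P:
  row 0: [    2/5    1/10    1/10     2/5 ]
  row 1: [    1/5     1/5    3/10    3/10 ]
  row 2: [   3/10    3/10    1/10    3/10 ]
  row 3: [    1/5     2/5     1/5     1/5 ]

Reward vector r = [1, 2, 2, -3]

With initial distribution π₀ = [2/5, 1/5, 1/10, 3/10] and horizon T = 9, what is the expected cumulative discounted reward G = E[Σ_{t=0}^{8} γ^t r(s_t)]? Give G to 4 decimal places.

G = 0.5689

t=0: π = [0.4000, 0.2000, 0.1000, 0.3000], E[r] = 0.1000, γ^t·E[r] = 0.100000, running G = 0.100000
t=1: π = [0.2900, 0.2300, 0.1700, 0.3100], E[r] = 0.1600, γ^t·E[r] = 0.112000, running G = 0.212000
t=2: π = [0.2750, 0.2500, 0.1770, 0.2980], E[r] = 0.2350, γ^t·E[r] = 0.115150, running G = 0.327150
t=3: π = [0.2727, 0.2498, 0.1798, 0.2977], E[r] = 0.2388, γ^t·E[r] = 0.081908, running G = 0.409058
t=4: π = [0.2725, 0.2503, 0.1797, 0.2975], E[r] = 0.2400, γ^t·E[r] = 0.057619, running G = 0.466678
t=5: π = [0.2725, 0.2502, 0.1798, 0.2975], E[r] = 0.2400, γ^t·E[r] = 0.040339, running G = 0.507017
t=6: π = [0.2725, 0.2502, 0.1798, 0.2975], E[r] = 0.2400, γ^t·E[r] = 0.028240, running G = 0.535257
t=7: π = [0.2725, 0.2502, 0.1798, 0.2975], E[r] = 0.2400, γ^t·E[r] = 0.019768, running G = 0.555025
t=8: π = [0.2725, 0.2502, 0.1798, 0.2975], E[r] = 0.2400, γ^t·E[r] = 0.013838, running G = 0.568862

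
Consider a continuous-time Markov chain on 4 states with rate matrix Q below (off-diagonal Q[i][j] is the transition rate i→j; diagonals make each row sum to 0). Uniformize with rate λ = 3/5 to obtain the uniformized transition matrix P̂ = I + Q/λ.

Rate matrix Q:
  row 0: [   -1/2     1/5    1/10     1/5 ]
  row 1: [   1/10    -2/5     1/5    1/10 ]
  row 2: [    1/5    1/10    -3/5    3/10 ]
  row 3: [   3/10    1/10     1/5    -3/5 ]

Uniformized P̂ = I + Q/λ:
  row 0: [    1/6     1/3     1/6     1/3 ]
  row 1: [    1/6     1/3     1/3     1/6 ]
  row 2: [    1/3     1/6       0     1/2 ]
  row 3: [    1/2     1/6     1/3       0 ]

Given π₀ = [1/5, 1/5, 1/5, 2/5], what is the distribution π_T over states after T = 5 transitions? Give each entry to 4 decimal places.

t=0: π = [0.2000, 0.2000, 0.2000, 0.4000]
t=1: π = [0.3333, 0.2333, 0.2333, 0.2000]
t=2: π = [0.2722, 0.2611, 0.2000, 0.2667]
t=3: π = [0.2889, 0.2556, 0.2213, 0.2343]
t=4: π = [0.2816, 0.2574, 0.2114, 0.2495]
t=5: π = [0.2851, 0.2565, 0.2159, 0.2425]

π = [0.2851, 0.2565, 0.2159, 0.2425]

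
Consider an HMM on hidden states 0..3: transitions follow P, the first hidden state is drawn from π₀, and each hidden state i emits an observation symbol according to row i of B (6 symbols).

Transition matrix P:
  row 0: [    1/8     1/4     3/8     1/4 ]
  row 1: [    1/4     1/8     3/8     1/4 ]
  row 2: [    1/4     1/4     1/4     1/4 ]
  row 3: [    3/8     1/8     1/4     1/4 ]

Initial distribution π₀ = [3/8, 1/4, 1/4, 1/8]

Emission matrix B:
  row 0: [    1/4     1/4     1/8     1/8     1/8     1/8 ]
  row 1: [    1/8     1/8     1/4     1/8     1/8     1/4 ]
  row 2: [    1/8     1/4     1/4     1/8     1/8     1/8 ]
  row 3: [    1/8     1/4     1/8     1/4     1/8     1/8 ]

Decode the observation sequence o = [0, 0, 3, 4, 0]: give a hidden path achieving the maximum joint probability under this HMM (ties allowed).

path = [0, 2, 3, 3, 0]

t=0: δ = [9.375e-02, 3.125e-02, 3.125e-02, 1.562e-02]  (obs o_0=0)
t=1: δ = [2.930e-03, 2.930e-03, 4.395e-03, 2.930e-03]  ψ = [0, 0, 0, 0]  (obs o_1=0)
t=2: δ = [1.373e-04, 1.373e-04, 1.373e-04, 2.747e-04]  ψ = [2, 2, 0, 2]  (obs o_2=3)
t=3: δ = [1.287e-05, 4.292e-06, 8.583e-06, 8.583e-06]  ψ = [3, 0, 3, 3]  (obs o_3=4)
t=4: δ = [8.047e-07, 4.023e-07, 6.035e-07, 4.023e-07]  ψ = [3, 0, 0, 0]  (obs o_4=0)
backtrack: best end state = 0; path = [0, 2, 3, 3, 0]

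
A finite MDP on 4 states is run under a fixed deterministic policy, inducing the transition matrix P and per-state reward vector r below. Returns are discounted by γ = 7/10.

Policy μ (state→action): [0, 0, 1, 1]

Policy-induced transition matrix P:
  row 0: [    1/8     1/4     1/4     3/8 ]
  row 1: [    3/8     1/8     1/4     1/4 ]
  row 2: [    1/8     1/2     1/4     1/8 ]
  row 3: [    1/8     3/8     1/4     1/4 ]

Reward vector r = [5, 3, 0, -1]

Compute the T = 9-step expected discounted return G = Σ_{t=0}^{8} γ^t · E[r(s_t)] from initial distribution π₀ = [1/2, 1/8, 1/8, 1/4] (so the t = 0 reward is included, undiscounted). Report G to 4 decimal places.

t=0: π = [0.5000, 0.1250, 0.1250, 0.2500], E[r] = 2.6250, γ^t·E[r] = 2.625000, running G = 2.625000
t=1: π = [0.1563, 0.2969, 0.2500, 0.2969], E[r] = 1.3750, γ^t·E[r] = 0.962500, running G = 3.587500
t=2: π = [0.1992, 0.3125, 0.2500, 0.2383], E[r] = 1.6953, γ^t·E[r] = 0.830703, running G = 4.418203
t=3: π = [0.2031, 0.3032, 0.2500, 0.2437], E[r] = 1.6816, γ^t·E[r] = 0.576803, running G = 4.995006
t=4: π = [0.2008, 0.3051, 0.2500, 0.2441], E[r] = 1.6750, γ^t·E[r] = 0.402179, running G = 5.397185
t=5: π = [0.2013, 0.3049, 0.2500, 0.2439], E[r] = 1.6771, γ^t·E[r] = 0.281874, running G = 5.679059
t=6: π = [0.2012, 0.3049, 0.2500, 0.2439], E[r] = 1.6768, γ^t·E[r] = 0.197275, running G = 5.876334
t=7: π = [0.2012, 0.3049, 0.2500, 0.2439], E[r] = 1.6768, γ^t·E[r] = 0.138094, running G = 6.014428
t=8: π = [0.2012, 0.3049, 0.2500, 0.2439], E[r] = 1.6768, γ^t·E[r] = 0.096666, running G = 6.111094

G = 6.1111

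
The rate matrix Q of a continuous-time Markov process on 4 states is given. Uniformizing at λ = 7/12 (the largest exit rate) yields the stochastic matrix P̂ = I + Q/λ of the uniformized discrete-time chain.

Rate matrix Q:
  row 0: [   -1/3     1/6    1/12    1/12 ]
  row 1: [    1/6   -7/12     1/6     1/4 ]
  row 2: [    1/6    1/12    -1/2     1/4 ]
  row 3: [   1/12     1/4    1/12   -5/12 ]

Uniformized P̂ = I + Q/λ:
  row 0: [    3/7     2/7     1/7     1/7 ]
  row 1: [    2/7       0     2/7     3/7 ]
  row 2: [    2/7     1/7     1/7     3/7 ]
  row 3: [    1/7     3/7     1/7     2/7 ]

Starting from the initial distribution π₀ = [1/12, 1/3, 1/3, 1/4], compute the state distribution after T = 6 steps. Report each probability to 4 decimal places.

π = [0.2826, 0.2365, 0.1766, 0.3043]

t=0: π = [0.0833, 0.3333, 0.3333, 0.2500]
t=1: π = [0.2619, 0.1786, 0.1905, 0.3690]
t=2: π = [0.2704, 0.2602, 0.1684, 0.3010]
t=3: π = [0.2813, 0.2303, 0.1800, 0.3083]
t=4: π = [0.2819, 0.2382, 0.1758, 0.3041]
t=5: π = [0.2825, 0.2360, 0.1769, 0.3046]
t=6: π = [0.2826, 0.2365, 0.1766, 0.3043]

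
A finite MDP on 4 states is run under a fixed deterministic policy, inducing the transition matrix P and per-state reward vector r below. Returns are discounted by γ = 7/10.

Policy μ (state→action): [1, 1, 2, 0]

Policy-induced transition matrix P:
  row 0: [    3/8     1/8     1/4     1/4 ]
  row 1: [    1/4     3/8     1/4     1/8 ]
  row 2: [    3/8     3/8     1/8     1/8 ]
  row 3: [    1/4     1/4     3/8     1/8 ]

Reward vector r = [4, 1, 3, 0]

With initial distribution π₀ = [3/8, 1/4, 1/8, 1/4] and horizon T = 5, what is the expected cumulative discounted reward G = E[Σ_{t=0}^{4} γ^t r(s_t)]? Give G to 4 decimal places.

G = 6.1770

t=0: π = [0.3750, 0.2500, 0.1250, 0.2500], E[r] = 2.1250, γ^t·E[r] = 2.125000, running G = 2.125000
t=1: π = [0.3125, 0.2500, 0.2656, 0.1719], E[r] = 2.2969, γ^t·E[r] = 1.607813, running G = 3.732813
t=2: π = [0.3223, 0.2754, 0.2383, 0.1641], E[r] = 2.2793, γ^t·E[r] = 1.116855, running G = 4.849668
t=3: π = [0.3201, 0.2739, 0.2407, 0.1653], E[r] = 2.2764, γ^t·E[r] = 0.780794, running G = 5.630462
t=4: π = [0.3201, 0.2743, 0.2406, 0.1650], E[r] = 2.2764, γ^t·E[r] = 0.546570, running G = 6.177032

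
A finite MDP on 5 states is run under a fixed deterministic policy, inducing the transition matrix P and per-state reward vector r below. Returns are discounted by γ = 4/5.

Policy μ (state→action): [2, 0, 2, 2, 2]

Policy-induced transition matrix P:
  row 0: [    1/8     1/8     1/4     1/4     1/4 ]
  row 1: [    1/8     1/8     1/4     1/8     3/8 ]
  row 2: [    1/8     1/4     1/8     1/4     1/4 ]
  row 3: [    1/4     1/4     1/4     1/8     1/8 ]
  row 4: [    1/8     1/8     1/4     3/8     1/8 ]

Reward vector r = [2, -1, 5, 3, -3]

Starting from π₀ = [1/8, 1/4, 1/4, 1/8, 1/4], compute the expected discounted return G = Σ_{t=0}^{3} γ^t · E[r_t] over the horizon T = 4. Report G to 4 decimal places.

G = 3.3064

t=0: π = [0.1250, 0.2500, 0.2500, 0.1250, 0.2500], E[r] = 0.8750, γ^t·E[r] = 0.875000, running G = 0.875000
t=1: π = [0.1406, 0.1719, 0.2188, 0.2344, 0.2344], E[r] = 1.2031, γ^t·E[r] = 0.962500, running G = 1.837500
t=2: π = [0.1543, 0.1816, 0.2227, 0.2285, 0.2129], E[r] = 1.2871, γ^t·E[r] = 0.823750, running G = 2.661250
t=3: π = [0.1536, 0.1814, 0.2222, 0.2253, 0.2175], E[r] = 1.2600, γ^t·E[r] = 0.645125, running G = 3.306375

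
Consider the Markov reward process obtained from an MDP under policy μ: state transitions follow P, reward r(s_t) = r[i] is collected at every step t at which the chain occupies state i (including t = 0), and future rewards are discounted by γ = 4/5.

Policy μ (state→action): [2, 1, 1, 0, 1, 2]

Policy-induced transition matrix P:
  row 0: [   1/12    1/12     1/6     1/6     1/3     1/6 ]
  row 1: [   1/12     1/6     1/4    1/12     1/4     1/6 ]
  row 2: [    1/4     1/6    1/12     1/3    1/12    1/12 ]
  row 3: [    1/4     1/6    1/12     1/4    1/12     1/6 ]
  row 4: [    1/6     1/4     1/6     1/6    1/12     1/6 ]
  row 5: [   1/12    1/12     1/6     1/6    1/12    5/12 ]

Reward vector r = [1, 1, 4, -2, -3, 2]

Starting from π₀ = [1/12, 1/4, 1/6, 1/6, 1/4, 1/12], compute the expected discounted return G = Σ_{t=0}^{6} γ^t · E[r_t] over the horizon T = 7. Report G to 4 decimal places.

t=0: π = [0.0833, 0.2500, 0.1667, 0.1667, 0.2500, 0.0833], E[r] = 0.0833, γ^t·E[r] = 0.083333, running G = 0.083333
t=1: π = [0.1597, 0.1736, 0.1597, 0.1875, 0.1458, 0.1736], E[r] = 0.5069, γ^t·E[r] = 0.405556, running G = 0.488889
t=2: π = [0.1534, 0.1510, 0.1522, 0.1944, 0.1522, 0.1968], E[r] = 0.4612, γ^t·E[r] = 0.295185, running G = 0.784074
t=3: π = [0.1538, 0.1502, 0.1504, 0.1957, 0.1468, 0.2032], E[r] = 0.4799, γ^t·E[r] = 0.245728, running G = 1.029802
t=4: π = [0.1532, 0.1492, 0.1503, 0.1955, 0.1468, 0.2049], E[r] = 0.4822, γ^t·E[r] = 0.197500, running G = 1.227302
t=5: π = [0.1532, 0.1491, 0.1503, 0.1956, 0.1465, 0.2054], E[r] = 0.4834, γ^t·E[r] = 0.158407, running G = 1.385709
t=6: π = [0.1532, 0.1490, 0.1503, 0.1956, 0.1465, 0.2055], E[r] = 0.4836, γ^t·E[r] = 0.126773, running G = 1.512481

G = 1.5125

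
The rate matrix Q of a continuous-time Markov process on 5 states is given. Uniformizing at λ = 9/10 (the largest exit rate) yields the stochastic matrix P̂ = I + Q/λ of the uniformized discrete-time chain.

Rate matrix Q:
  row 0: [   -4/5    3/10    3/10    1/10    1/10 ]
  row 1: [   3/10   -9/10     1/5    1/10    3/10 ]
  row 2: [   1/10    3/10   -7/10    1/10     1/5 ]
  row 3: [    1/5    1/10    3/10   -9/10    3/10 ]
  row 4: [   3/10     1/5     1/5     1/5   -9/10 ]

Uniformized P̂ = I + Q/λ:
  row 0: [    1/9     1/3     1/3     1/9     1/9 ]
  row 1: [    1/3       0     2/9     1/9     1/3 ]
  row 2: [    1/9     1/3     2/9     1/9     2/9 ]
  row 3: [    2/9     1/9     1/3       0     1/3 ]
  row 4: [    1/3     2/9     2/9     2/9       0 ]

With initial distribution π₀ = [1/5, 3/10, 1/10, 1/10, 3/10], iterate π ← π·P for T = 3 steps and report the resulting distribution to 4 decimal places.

π = [0.2159, 0.2117, 0.2579, 0.1192, 0.1953]

t=0: π = [0.2000, 0.3000, 0.1000, 0.1000, 0.3000]
t=1: π = [0.2556, 0.1778, 0.2556, 0.1333, 0.1778]
t=2: π = [0.2049, 0.2247, 0.2654, 0.1160, 0.1889]
t=3: π = [0.2159, 0.2117, 0.2579, 0.1192, 0.1953]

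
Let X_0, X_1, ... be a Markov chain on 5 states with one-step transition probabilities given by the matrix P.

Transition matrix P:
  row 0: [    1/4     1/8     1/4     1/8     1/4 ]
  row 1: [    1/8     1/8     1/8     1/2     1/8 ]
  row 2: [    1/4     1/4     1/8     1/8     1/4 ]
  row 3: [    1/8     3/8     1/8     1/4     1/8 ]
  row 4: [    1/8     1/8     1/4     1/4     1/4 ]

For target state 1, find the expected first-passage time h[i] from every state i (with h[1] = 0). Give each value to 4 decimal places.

h = [5.1493, 0.0000, 4.5772, 3.7842, 4.9787]

First-step conditioning: h[1] = 0; for i ≠ 1, h[i] = 1 + Σ_k P[i][k]·h[k].
  h[0] = 1 + 1/4·h[0] + 1/4·h[2] + 1/8·h[3] + 1/4·h[4]
  h[2] = 1 + 1/4·h[0] + 1/8·h[2] + 1/8·h[3] + 1/4·h[4]
  h[3] = 1 + 1/8·h[0] + 1/8·h[2] + 1/4·h[3] + 1/8·h[4]
  h[4] = 1 + 1/8·h[0] + 1/4·h[2] + 1/4·h[3] + 1/4·h[4]
Solving the 4×4 linear system over states ≠ 1 gives exactly h = [4104/797, 0, 3648/797, 3016/797, 3968/797] (h[1] = 0 is the target).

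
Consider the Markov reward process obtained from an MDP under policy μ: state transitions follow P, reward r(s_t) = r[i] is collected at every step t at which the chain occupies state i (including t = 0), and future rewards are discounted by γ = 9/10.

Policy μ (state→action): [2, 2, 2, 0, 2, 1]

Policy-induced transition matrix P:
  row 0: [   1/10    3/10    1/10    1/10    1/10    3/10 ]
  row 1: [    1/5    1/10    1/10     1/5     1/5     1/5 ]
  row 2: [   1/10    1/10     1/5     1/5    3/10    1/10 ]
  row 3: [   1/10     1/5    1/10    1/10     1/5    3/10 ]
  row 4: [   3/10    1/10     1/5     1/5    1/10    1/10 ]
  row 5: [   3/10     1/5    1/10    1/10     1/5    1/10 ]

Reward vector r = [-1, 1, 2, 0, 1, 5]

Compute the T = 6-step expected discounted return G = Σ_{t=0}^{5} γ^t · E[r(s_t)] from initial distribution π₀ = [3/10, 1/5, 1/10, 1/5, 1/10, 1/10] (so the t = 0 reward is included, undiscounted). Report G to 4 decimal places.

t=0: π = [0.3000, 0.2000, 0.1000, 0.2000, 0.1000, 0.1000], E[r] = 0.7000, γ^t·E[r] = 0.700000, running G = 0.700000
t=1: π = [0.1600, 0.1900, 0.1200, 0.1400, 0.1700, 0.2200], E[r] = 1.5400, γ^t·E[r] = 1.386000, running G = 2.086000
t=2: π = [0.1970, 0.1680, 0.1290, 0.1480, 0.1790, 0.1790], E[r] = 1.3030, γ^t·E[r] = 1.055430, running G = 3.141430
t=3: π = [0.1884, 0.1721, 0.1308, 0.1476, 0.1753, 0.1858], E[r] = 1.3496, γ^t·E[r] = 0.983858, running G = 4.125288
t=4: π = [0.1894, 0.1710, 0.1306, 0.1478, 0.1767, 0.1844], E[r] = 1.3416, γ^t·E[r] = 0.880204, running G = 5.005492
t=5: π = [0.1893, 0.1711, 0.1307, 0.1478, 0.1764, 0.1846], E[r] = 1.3425, γ^t·E[r] = 0.792706, running G = 5.798198

G = 5.7982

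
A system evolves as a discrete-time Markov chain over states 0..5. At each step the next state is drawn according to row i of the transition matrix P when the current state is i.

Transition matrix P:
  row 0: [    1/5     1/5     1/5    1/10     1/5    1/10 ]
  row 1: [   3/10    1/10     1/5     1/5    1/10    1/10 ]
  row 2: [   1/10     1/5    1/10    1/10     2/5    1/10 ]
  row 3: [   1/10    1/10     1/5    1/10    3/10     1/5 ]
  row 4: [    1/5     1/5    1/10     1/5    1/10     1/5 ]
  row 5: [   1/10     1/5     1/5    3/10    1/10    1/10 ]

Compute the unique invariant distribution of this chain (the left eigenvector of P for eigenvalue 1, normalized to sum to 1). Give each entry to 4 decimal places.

π = [0.1703, 0.1669, 0.1637, 0.1638, 0.1989, 0.1363]

Balance equations π_j = Σ_i π_i·P[i][j]:
  π_0 = 1/5·π_0 + 3/10·π_1 + 1/10·π_2 + 1/10·π_3 + 1/5·π_4 + 1/10·π_5
  π_1 = 1/5·π_0 + 1/10·π_1 + 1/5·π_2 + 1/10·π_3 + 1/5·π_4 + 1/5·π_5
  π_2 = 1/5·π_0 + 1/5·π_1 + 1/10·π_2 + 1/5·π_3 + 1/10·π_4 + 1/5·π_5
  π_3 = 1/10·π_0 + 1/5·π_1 + 1/10·π_2 + 1/10·π_3 + 1/5·π_4 + 3/10·π_5
  π_4 = 1/5·π_0 + 1/10·π_1 + 2/5·π_2 + 3/10·π_3 + 1/10·π_4 + 1/10·π_5
  normalize: π_0 + π_1 + π_2 + π_3 + π_4 + π_5 = 1
Solving the linear system gives exactly π = [11375/66791, 11149/66791, 10936/66791, 10943/66791, 13286/66791, 9102/66791].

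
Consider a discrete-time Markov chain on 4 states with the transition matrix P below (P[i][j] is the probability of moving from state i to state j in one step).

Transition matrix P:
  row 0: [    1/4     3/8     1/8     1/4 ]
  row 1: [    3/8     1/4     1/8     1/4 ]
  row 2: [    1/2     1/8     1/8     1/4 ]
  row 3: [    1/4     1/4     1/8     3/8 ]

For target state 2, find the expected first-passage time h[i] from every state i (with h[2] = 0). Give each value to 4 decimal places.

First-step conditioning: h[2] = 0; for i ≠ 2, h[i] = 1 + Σ_k P[i][k]·h[k].
  h[0] = 1 + 1/4·h[0] + 3/8·h[1] + 1/4·h[3]
  h[1] = 1 + 3/8·h[0] + 1/4·h[1] + 1/4·h[3]
  h[3] = 1 + 1/4·h[0] + 1/4·h[1] + 3/8·h[3]
Solving the 3×3 linear system over states ≠ 2 gives exactly h = [8, 8, 0, 8] (h[2] = 0 is the target).

h = [8.0000, 8.0000, 0.0000, 8.0000]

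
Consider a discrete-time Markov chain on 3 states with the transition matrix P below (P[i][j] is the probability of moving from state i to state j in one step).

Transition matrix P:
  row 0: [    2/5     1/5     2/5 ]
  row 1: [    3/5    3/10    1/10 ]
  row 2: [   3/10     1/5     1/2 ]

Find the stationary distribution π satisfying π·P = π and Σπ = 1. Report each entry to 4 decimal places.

Balance equations π_j = Σ_i π_i·P[i][j]:
  π_0 = 2/5·π_0 + 3/5·π_1 + 3/10·π_2
  π_1 = 1/5·π_0 + 3/10·π_1 + 1/5·π_2
  normalize: π_0 + π_1 + π_2 = 1
Solving the linear system gives exactly π = [11/27, 2/9, 10/27].

π = [0.4074, 0.2222, 0.3704]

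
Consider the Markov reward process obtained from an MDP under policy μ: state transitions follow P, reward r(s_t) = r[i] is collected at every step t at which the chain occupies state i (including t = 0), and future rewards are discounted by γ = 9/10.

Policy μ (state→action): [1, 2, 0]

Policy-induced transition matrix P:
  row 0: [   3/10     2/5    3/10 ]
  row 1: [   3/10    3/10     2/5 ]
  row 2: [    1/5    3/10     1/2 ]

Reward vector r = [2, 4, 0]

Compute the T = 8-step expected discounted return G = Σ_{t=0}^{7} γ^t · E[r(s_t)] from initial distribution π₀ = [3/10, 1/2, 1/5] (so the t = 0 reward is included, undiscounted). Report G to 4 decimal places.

G = 11.2132

t=0: π = [0.3000, 0.5000, 0.2000], E[r] = 2.6000, γ^t·E[r] = 2.600000, running G = 2.600000
t=1: π = [0.2800, 0.3300, 0.3900], E[r] = 1.8800, γ^t·E[r] = 1.692000, running G = 4.292000
t=2: π = [0.2610, 0.3280, 0.4110], E[r] = 1.8340, γ^t·E[r] = 1.485540, running G = 5.777540
t=3: π = [0.2589, 0.3261, 0.4150], E[r] = 1.8222, γ^t·E[r] = 1.328384, running G = 7.105924
t=4: π = [0.2585, 0.3259, 0.4156], E[r] = 1.8206, γ^t·E[r] = 1.194469, running G = 8.300393
t=5: π = [0.2584, 0.3259, 0.4157], E[r] = 1.8203, γ^t·E[r] = 1.074856, running G = 9.375249
t=6: π = [0.2584, 0.3258, 0.4157], E[r] = 1.8202, γ^t·E[r] = 0.967347, running G = 10.342596
t=7: π = [0.2584, 0.3258, 0.4157], E[r] = 1.8202, γ^t·E[r] = 0.870609, running G = 11.213204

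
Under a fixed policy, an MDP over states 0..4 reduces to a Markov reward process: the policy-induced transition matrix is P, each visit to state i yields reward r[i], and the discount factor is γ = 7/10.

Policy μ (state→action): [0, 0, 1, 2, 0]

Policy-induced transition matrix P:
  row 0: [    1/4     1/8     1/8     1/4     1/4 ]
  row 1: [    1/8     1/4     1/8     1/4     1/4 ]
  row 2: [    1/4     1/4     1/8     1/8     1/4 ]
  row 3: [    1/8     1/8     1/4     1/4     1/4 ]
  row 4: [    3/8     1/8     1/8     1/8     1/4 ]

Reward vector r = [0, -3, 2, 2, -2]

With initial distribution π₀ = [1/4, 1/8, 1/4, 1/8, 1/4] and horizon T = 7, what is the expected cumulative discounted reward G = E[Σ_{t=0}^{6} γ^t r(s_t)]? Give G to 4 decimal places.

t=0: π = [0.2500, 0.1250, 0.2500, 0.1250, 0.2500], E[r] = -0.1250, γ^t·E[r] = -0.125000, running G = -0.125000
t=1: π = [0.2500, 0.1719, 0.1406, 0.1875, 0.2500], E[r] = -0.3594, γ^t·E[r] = -0.251563, running G = -0.376563
t=2: π = [0.2363, 0.1641, 0.1484, 0.2012, 0.2500], E[r] = -0.2930, γ^t·E[r] = -0.143555, running G = -0.520117
t=3: π = [0.2356, 0.1641, 0.1501, 0.2002, 0.2500], E[r] = -0.2915, γ^t·E[r] = -0.099986, running G = -0.620103
t=4: π = [0.2357, 0.1643, 0.1500, 0.2000, 0.2500], E[r] = -0.2928, γ^t·E[r] = -0.070305, running G = -0.690408
t=5: π = [0.2357, 0.1643, 0.1500, 0.2000, 0.2500], E[r] = -0.2929, γ^t·E[r] = -0.049223, running G = -0.739631
t=6: π = [0.2357, 0.1643, 0.1500, 0.2000, 0.2500], E[r] = -0.2929, γ^t·E[r] = -0.034454, running G = -0.774086

G = -0.7741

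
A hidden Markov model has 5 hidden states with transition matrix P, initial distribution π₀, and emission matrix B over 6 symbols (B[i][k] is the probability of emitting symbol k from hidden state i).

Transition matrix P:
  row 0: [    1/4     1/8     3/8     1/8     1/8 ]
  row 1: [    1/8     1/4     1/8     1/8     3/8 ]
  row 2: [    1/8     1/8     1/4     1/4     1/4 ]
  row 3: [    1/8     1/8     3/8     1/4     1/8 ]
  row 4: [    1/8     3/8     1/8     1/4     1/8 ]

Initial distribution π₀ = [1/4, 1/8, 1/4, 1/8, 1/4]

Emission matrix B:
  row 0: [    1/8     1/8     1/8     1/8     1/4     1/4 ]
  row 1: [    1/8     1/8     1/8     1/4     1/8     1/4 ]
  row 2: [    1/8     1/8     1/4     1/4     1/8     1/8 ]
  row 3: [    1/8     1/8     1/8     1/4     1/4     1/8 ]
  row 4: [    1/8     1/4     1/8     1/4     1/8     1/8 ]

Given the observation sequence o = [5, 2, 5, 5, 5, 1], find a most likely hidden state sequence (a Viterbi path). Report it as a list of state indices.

t=0: δ = [6.250e-02, 3.125e-02, 3.125e-02, 1.562e-02, 3.125e-02]  (obs o_0=5)
t=1: δ = [1.953e-03, 1.465e-03, 5.859e-03, 9.766e-04, 1.465e-03]  ψ = [0, 4, 0, 0, 1]  (obs o_1=2)
t=2: δ = [1.831e-04, 1.831e-04, 1.831e-04, 1.831e-04, 1.831e-04]  ψ = [2, 2, 2, 2, 2]  (obs o_2=5)
t=3: δ = [1.144e-05, 1.717e-05, 8.583e-06, 5.722e-06, 8.583e-06]  ψ = [0, 4, 0, 2, 1]  (obs o_3=5)
t=4: δ = [7.153e-07, 1.073e-06, 5.364e-07, 2.682e-07, 8.047e-07]  ψ = [0, 1, 0, 1, 1]  (obs o_4=5)
t=5: δ = [2.235e-08, 3.772e-08, 3.353e-08, 2.515e-08, 1.006e-07]  ψ = [0, 4, 0, 4, 1]  (obs o_5=1)
backtrack: best end state = 4; path = [0, 2, 4, 1, 1, 4]

path = [0, 2, 4, 1, 1, 4]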